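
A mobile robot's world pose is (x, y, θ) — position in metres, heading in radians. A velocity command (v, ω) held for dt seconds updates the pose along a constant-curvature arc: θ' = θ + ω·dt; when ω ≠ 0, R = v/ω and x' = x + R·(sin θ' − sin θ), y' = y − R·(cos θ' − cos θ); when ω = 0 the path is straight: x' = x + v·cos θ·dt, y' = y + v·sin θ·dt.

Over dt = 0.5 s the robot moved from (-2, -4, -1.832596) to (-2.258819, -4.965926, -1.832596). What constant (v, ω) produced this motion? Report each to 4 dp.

Δθ = -1.832596 − -1.832596 = 0.000000
ω = Δθ/dt = 0.000000/0.5 = 0.0000
ω = 0 → v = (Δx·cos θ + Δy·sin θ)/dt = 2.0000

v = 2.0000, ω = 0.0000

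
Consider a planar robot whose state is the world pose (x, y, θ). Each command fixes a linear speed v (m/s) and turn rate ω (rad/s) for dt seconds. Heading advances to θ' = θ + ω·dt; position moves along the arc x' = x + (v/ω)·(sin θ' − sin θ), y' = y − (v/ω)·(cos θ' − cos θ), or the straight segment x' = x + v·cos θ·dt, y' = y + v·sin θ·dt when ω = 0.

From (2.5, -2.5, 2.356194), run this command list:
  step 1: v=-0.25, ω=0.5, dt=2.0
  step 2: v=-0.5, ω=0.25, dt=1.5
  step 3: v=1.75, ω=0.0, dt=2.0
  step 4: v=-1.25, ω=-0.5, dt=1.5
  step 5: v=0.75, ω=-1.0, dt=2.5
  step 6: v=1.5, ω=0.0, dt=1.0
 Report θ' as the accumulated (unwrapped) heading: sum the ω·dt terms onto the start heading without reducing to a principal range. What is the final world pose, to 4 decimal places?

step 1: θ'=3.3562 (R=-0.5000) → pose (2.9600, -2.6350, 3.3562)
step 2: θ'=3.7312 (R=-2.0000) → pose (3.6462, -2.3432, 3.7312)
step 3: θ'=3.7312 (straight) → pose (0.7371, -4.2893, 3.7312)
step 4: θ'=2.9812 (R=2.5000) → pose (2.5265, -3.8993, 2.9812)
step 5: θ'=0.4812 (R=-0.7500) → pose (2.2991, -2.4941, 0.4812)
step 6: θ'=0.4812 (straight) → pose (3.6288, -1.7998, 0.4812)

(3.6288, -1.7998, 0.4812)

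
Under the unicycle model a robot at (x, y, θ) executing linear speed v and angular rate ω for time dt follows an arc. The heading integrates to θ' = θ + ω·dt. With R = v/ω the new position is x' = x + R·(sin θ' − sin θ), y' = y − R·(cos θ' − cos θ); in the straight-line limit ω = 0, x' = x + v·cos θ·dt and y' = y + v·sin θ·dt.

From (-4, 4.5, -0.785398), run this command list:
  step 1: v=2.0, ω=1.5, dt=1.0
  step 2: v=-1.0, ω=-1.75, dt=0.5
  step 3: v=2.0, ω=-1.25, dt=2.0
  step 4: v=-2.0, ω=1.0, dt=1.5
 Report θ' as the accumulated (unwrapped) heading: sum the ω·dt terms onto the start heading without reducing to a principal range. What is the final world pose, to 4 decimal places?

(-1.2559, 3.8763, -1.1604)

step 1: θ'=0.7146 (R=1.3333) → pose (-2.1834, 4.4357, 0.7146)
step 2: θ'=-0.1604 (R=0.5714) → pose (-2.6492, 4.3032, -0.1604)
step 3: θ'=-2.6604 (R=-1.6000) → pose (-2.1642, 1.3054, -2.6604)
step 4: θ'=-1.1604 (R=-2.0000) → pose (-1.2559, 3.8763, -1.1604)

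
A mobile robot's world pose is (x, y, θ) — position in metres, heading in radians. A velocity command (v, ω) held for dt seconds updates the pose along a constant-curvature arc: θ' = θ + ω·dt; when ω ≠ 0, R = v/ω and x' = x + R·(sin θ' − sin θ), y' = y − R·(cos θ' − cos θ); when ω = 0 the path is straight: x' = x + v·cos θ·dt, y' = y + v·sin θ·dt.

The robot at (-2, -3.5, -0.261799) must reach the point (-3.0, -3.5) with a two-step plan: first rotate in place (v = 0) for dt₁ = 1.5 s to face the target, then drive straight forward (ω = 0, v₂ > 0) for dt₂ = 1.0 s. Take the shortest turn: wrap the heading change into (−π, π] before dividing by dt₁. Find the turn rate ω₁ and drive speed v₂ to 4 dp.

ω₁ = -1.9199, v₂ = 1.0000

heading to target = atan2(-3.5−-3.5, -3−-2) = 3.1416
Δθ = wrap(3.1416 − -0.2618) = -2.8798; ω₁ = Δθ/dt₁ = -1.9199
distance = √((-3−-2)² + (-3.5−-3.5)²) = 1.0000; v₂ = distance/dt₂ = 1.0000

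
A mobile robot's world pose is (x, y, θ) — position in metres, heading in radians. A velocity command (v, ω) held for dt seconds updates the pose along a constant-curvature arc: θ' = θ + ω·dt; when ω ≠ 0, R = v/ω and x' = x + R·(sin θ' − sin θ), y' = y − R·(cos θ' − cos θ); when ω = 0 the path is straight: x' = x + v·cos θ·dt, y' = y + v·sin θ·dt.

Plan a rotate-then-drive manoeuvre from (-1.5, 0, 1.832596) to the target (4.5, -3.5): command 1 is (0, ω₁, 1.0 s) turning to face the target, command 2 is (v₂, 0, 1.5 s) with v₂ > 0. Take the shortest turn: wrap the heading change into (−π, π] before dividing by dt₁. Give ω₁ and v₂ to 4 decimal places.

heading to target = atan2(-3.5−0, 4.5−-1.5) = -0.5281
Δθ = wrap(-0.5281 − 1.8326) = -2.3607; ω₁ = Δθ/dt₁ = -2.3607
distance = √((4.5−-1.5)² + (-3.5−0)²) = 6.9462; v₂ = distance/dt₂ = 4.6308

ω₁ = -2.3607, v₂ = 4.6308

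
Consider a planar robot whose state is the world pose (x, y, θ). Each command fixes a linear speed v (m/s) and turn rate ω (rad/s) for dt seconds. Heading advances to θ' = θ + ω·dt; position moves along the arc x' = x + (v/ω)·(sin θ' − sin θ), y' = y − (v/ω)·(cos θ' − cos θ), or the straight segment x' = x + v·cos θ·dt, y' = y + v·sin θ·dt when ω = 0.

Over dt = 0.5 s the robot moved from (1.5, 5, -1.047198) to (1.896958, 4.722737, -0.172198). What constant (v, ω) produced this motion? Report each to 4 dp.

Δθ = -0.172198 − -1.047198 = 0.875000
ω = Δθ/dt = 0.875000/0.5 = 1.7500
R = Δx/(sin θ' − sin θ) = 0.5714
v = R·ω = 0.5714·1.7500 = 1.0000

v = 1.0000, ω = 1.7500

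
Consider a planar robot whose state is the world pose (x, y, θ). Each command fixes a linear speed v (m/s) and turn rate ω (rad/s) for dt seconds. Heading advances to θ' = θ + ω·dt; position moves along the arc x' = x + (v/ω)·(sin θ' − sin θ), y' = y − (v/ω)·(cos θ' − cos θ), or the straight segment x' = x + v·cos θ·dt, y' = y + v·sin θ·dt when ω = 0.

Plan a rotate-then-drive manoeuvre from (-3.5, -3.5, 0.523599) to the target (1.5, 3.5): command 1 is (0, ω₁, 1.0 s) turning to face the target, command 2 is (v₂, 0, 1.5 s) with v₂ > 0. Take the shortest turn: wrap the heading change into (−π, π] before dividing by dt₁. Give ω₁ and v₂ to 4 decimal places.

heading to target = atan2(3.5−-3.5, 1.5−-3.5) = 0.9505
Δθ = wrap(0.9505 − 0.5236) = 0.4269; ω₁ = Δθ/dt₁ = 0.4269
distance = √((1.5−-3.5)² + (3.5−-3.5)²) = 8.6023; v₂ = distance/dt₂ = 5.7349

ω₁ = 0.4269, v₂ = 5.7349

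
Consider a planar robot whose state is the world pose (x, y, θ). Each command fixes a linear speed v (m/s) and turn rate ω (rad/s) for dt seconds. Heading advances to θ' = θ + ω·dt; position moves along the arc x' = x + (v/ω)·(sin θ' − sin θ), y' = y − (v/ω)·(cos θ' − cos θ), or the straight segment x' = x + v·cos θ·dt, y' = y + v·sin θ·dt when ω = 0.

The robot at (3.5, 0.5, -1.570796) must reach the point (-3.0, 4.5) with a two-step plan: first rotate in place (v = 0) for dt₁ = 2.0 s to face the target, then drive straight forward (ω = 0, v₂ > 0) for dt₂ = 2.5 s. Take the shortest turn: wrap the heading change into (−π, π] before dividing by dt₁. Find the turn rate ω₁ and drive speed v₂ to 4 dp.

heading to target = atan2(4.5−0.5, -3−3.5) = 2.5899
Δθ = wrap(2.5899 − -1.5708) = -2.1225; ω₁ = Δθ/dt₁ = -1.0612
distance = √((-3−3.5)² + (4.5−0.5)²) = 7.6322; v₂ = distance/dt₂ = 3.0529

ω₁ = -1.0612, v₂ = 3.0529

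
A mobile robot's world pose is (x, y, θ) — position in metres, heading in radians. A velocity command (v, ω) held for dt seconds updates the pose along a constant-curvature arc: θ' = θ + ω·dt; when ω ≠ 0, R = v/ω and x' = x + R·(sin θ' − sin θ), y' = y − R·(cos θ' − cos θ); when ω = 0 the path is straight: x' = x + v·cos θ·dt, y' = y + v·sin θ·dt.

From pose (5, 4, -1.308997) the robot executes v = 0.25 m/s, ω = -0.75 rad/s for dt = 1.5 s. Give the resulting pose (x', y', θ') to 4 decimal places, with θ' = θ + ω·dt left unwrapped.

(4.8947, 3.6604, -2.4340)

θ' = -1.3090 + -0.75·1.5 = -2.4340
R = v/ω = 0.25/-0.75 = -0.3333
x' = 5 + -0.3333·(sin -2.4340 − sin -1.3090) = 4.8947
y' = 4 − -0.3333·(cos -2.4340 − cos -1.3090) = 3.6604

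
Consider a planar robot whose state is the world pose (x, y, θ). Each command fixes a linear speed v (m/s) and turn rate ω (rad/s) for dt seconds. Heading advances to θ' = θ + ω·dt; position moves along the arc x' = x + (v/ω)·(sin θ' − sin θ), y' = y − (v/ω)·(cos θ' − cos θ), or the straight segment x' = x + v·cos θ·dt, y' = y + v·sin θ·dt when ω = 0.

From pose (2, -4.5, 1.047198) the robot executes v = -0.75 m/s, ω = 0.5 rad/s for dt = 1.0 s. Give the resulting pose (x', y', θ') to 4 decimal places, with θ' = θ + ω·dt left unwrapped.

(1.7995, -5.2146, 1.5472)

θ' = 1.0472 + 0.5·1.0 = 1.5472
R = v/ω = -0.75/0.5 = -1.5000
x' = 2 + -1.5000·(sin 1.5472 − sin 1.0472) = 1.7995
y' = -4.5 − -1.5000·(cos 1.5472 − cos 1.0472) = -5.2146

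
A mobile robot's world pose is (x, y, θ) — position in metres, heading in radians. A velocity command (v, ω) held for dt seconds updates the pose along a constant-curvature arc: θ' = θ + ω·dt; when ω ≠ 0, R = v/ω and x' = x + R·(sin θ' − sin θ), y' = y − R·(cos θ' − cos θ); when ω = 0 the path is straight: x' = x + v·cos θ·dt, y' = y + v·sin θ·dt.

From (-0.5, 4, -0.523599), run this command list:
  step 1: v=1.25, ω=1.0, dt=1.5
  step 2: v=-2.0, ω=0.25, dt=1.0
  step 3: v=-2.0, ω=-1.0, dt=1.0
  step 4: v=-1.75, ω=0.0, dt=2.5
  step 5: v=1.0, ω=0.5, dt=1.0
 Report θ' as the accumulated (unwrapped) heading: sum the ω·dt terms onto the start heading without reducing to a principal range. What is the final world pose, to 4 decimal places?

step 1: θ'=0.9764 (R=1.2500) → pose (1.1606, 4.3825, 0.9764)
step 2: θ'=1.2264 (R=-8.0000) → pose (0.2583, 2.6035, 1.2264)
step 3: θ'=0.2264 (R=2.0000) → pose (-1.1753, 1.3298, 0.2264)
step 4: θ'=0.2264 (straight) → pose (-5.4387, 0.3477, 0.2264)
step 5: θ'=0.7264 (R=2.0000) → pose (-4.5593, 0.8015, 0.7264)

(-4.5593, 0.8015, 0.7264)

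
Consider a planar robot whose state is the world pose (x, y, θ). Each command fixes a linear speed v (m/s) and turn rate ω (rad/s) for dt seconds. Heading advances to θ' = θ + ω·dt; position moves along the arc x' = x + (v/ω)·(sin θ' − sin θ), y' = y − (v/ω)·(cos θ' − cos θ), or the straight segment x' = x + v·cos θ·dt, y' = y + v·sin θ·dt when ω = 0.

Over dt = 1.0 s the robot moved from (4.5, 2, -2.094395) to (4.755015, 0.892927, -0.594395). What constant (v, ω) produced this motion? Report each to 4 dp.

v = 1.2500, ω = 1.5000

Δθ = -0.594395 − -2.094395 = 1.500000
ω = Δθ/dt = 1.500000/1.0 = 1.5000
R = −Δy/(cos θ' − cos θ) = 0.8333
v = R·ω = 0.8333·1.5000 = 1.2500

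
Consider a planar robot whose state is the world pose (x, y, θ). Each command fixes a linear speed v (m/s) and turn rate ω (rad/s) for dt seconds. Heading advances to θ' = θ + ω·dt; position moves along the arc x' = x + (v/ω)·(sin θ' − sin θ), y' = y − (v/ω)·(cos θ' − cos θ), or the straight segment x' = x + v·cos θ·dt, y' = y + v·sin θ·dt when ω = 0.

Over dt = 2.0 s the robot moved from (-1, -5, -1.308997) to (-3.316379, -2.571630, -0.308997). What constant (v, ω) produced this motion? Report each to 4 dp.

Δθ = -0.308997 − -1.308997 = 1.000000
ω = Δθ/dt = 1.000000/2.0 = 0.5000
R = −Δy/(cos θ' − cos θ) = -3.5000
v = R·ω = -3.5000·0.5000 = -1.7500

v = -1.7500, ω = 0.5000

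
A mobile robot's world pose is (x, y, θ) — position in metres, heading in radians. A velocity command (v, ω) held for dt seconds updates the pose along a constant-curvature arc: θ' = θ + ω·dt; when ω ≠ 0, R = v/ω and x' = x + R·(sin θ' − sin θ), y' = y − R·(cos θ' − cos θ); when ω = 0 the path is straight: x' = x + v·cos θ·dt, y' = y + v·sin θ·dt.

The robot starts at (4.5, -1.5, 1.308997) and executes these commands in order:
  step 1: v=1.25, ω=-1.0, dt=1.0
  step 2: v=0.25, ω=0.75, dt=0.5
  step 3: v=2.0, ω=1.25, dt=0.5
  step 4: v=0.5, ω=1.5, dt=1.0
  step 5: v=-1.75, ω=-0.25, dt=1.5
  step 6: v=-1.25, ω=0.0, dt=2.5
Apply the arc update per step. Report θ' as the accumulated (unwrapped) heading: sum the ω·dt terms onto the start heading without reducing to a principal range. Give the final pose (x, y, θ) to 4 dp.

step 1: θ'=0.3090 (R=-1.2500) → pose (5.3273, -0.6327, 0.3090)
step 2: θ'=0.6840 (R=0.3333) → pose (5.4365, -0.5735, 0.6840)
step 3: θ'=1.3090 (R=1.6000) → pose (5.9710, 0.2524, 1.3090)
step 4: θ'=2.8090 (R=0.3333) → pose (5.7578, 0.6538, 2.8090)
step 5: θ'=2.4340 (R=7.0000) → pose (8.0224, -0.6431, 2.4340)
step 6: θ'=2.4340 (straight) → pose (10.3972, -2.6744, 2.4340)

(10.3972, -2.6744, 2.4340)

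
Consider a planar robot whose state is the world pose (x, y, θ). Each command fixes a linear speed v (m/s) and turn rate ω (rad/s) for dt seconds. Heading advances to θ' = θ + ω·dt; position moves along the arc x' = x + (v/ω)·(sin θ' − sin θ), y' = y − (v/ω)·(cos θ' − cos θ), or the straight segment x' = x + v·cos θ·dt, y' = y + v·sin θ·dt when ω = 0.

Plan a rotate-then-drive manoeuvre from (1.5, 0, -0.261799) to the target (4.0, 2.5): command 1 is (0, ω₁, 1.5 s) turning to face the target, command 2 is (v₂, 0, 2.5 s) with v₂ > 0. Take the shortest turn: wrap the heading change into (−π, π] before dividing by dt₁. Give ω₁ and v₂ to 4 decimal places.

heading to target = atan2(2.5−0, 4−1.5) = 0.7854
Δθ = wrap(0.7854 − -0.2618) = 1.0472; ω₁ = Δθ/dt₁ = 0.6981
distance = √((4−1.5)² + (2.5−0)²) = 3.5355; v₂ = distance/dt₂ = 1.4142

ω₁ = 0.6981, v₂ = 1.4142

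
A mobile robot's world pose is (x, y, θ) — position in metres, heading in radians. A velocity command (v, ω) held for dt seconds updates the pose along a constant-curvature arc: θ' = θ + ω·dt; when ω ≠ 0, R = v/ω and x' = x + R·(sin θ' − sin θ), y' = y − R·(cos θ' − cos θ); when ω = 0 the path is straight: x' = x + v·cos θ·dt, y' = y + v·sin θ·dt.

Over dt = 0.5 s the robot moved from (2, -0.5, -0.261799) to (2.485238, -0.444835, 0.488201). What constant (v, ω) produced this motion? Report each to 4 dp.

Δθ = 0.488201 − -0.261799 = 0.750000
ω = Δθ/dt = 0.750000/0.5 = 1.5000
R = Δx/(sin θ' − sin θ) = 0.6667
v = R·ω = 0.6667·1.5000 = 1.0000

v = 1.0000, ω = 1.5000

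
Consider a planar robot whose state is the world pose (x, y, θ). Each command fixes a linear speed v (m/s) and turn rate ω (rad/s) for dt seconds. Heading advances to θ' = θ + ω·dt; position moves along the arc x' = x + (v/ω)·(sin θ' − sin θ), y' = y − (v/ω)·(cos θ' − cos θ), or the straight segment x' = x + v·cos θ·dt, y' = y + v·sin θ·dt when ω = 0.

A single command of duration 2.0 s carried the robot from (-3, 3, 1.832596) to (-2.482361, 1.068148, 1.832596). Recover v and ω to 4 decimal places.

v = -1.0000, ω = 0.0000

Δθ = 1.832596 − 1.832596 = 0.000000
ω = Δθ/dt = 0.000000/2.0 = 0.0000
ω = 0 → v = (Δx·cos θ + Δy·sin θ)/dt = -1.0000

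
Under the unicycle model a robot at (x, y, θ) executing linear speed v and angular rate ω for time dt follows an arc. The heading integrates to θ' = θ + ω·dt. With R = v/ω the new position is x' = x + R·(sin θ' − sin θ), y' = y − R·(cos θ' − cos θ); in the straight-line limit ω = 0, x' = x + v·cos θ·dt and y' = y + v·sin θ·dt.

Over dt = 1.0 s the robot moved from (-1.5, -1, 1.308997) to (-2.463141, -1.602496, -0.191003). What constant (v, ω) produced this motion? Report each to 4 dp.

v = -1.2500, ω = -1.5000

Δθ = -0.191003 − 1.308997 = -1.500000
ω = Δθ/dt = -1.500000/1.0 = -1.5000
R = Δx/(sin θ' − sin θ) = 0.8333
v = R·ω = 0.8333·-1.5000 = -1.2500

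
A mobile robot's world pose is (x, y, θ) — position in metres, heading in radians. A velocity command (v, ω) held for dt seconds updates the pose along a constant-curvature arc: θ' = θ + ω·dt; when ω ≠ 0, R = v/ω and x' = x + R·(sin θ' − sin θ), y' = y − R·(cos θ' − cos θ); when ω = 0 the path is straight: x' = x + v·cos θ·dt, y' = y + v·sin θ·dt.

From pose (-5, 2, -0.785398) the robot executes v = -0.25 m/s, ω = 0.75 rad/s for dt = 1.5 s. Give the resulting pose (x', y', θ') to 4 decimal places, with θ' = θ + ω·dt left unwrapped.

(-5.3467, 2.0786, 0.3396)

θ' = -0.7854 + 0.75·1.5 = 0.3396
R = v/ω = -0.25/0.75 = -0.3333
x' = -5 + -0.3333·(sin 0.3396 − sin -0.7854) = -5.3467
y' = 2 − -0.3333·(cos 0.3396 − cos -0.7854) = 2.0786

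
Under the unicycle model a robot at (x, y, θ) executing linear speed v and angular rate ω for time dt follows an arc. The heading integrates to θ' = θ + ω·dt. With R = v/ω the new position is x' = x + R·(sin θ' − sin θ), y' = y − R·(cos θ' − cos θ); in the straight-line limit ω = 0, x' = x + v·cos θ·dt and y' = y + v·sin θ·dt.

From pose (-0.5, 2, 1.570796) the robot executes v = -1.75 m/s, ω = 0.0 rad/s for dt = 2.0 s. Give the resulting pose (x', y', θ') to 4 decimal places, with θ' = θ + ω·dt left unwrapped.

(-0.5000, -1.5000, 1.5708)

θ' = 1.5708 + 0.0·2.0 = 1.5708
ω = 0 → straight: x' = -0.5 + -1.75·cos(1.5708)·2.0 = -0.5000
y' = 2 + -1.75·sin(1.5708)·2.0 = -1.5000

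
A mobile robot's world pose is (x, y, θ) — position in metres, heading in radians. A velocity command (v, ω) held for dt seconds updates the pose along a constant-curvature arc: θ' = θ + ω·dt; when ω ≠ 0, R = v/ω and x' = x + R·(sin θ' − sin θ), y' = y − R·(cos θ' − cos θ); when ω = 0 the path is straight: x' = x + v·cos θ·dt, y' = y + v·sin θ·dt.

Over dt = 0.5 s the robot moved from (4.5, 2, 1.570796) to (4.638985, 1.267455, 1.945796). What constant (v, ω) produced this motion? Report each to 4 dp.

v = -1.5000, ω = 0.7500

Δθ = 1.945796 − 1.570796 = 0.375000
ω = Δθ/dt = 0.375000/0.5 = 0.7500
R = −Δy/(cos θ' − cos θ) = -2.0000
v = R·ω = -2.0000·0.7500 = -1.5000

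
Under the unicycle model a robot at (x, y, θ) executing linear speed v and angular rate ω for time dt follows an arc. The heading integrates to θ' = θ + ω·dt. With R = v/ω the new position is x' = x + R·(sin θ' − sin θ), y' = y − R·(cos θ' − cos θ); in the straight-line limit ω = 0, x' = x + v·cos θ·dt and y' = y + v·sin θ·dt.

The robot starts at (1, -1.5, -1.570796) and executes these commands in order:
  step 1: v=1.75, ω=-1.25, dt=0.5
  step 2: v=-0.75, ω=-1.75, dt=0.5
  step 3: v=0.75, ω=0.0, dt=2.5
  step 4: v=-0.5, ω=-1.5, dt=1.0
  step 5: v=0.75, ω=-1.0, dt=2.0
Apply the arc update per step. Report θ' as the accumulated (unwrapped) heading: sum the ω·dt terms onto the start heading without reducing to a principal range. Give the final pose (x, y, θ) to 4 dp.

(0.4911, -1.7355, -6.5708)

step 1: θ'=-2.1958 (R=-1.4000) → pose (0.7353, -2.3191, -2.1958)
step 2: θ'=-3.0708 (R=0.4286) → pose (1.0526, -2.1424, -3.0708)
step 3: θ'=-3.0708 (straight) → pose (-0.8177, -2.2750, -3.0708)
step 4: θ'=-4.5708 (R=0.3333) → pose (-0.4641, -2.5605, -4.5708)
step 5: θ'=-6.5708 (R=-0.7500) → pose (0.4911, -1.7355, -6.5708)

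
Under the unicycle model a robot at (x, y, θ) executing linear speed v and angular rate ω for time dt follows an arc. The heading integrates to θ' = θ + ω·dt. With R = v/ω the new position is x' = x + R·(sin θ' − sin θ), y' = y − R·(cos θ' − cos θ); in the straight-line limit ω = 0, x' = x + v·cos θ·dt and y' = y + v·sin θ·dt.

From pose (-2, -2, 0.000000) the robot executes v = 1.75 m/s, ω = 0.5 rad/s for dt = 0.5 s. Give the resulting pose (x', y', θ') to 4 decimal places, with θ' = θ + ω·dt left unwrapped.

θ' = 0.0000 + 0.5·0.5 = 0.2500
R = v/ω = 1.75/0.5 = 3.5000
x' = -2 + 3.5000·(sin 0.2500 − sin 0.0000) = -1.1341
y' = -2 − 3.5000·(cos 0.2500 − cos 0.0000) = -1.8912

(-1.1341, -1.8912, 0.2500)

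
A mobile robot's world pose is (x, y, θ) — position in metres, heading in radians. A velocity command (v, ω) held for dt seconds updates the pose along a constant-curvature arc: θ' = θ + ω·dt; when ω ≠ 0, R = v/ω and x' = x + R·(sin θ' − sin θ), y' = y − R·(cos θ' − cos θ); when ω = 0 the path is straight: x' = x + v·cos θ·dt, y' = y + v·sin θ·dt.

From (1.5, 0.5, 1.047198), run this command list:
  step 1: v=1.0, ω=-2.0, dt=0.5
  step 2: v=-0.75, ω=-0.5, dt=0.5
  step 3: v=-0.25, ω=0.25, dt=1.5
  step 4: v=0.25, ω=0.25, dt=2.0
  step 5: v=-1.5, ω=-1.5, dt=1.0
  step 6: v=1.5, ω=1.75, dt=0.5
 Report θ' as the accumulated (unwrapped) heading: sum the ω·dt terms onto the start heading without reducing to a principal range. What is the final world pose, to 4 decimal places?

(0.9277, 0.8166, 0.0472)

step 1: θ'=0.0472 (R=-0.5000) → pose (1.9094, 0.7494, 0.0472)
step 2: θ'=-0.2028 (R=1.5000) → pose (1.5365, 0.7785, -0.2028)
step 3: θ'=0.1722 (R=-1.0000) → pose (1.1638, 0.7842, 0.1722)
step 4: θ'=0.6722 (R=1.0000) → pose (1.6151, 0.9870, 0.6722)
step 5: θ'=-0.8278 (R=1.0000) → pose (0.2560, 1.0929, -0.8278)
step 6: θ'=0.0472 (R=0.8571) → pose (0.9277, 0.8166, 0.0472)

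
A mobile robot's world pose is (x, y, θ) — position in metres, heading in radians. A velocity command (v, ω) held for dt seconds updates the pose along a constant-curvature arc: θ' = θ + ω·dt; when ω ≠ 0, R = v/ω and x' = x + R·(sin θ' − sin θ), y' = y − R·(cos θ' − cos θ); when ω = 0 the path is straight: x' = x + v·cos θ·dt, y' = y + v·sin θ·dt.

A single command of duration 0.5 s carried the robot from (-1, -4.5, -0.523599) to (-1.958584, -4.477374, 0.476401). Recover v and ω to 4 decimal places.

Δθ = 0.476401 − -0.523599 = 1.000000
ω = Δθ/dt = 1.000000/0.5 = 2.0000
R = Δx/(sin θ' − sin θ) = -1.0000
v = R·ω = -1.0000·2.0000 = -2.0000

v = -2.0000, ω = 2.0000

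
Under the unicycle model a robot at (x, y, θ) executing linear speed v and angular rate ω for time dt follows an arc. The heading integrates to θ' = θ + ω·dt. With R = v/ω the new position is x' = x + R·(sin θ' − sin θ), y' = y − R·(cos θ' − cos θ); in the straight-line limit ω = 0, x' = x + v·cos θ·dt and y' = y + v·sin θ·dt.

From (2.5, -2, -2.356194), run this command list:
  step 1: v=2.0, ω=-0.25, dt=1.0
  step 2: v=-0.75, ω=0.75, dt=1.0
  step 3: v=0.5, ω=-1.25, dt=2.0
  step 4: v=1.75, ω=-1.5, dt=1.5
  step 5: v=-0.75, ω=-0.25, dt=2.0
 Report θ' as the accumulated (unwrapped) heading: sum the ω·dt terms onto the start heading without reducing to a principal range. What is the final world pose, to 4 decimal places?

(0.8317, -0.3541, -7.1062)

step 1: θ'=-2.6062 (R=-8.0000) → pose (0.9246, -3.2237, -2.6062)
step 2: θ'=-1.8562 (R=-1.0000) → pose (1.3740, -2.6451, -1.8562)
step 3: θ'=-4.3562 (R=-0.4000) → pose (0.6153, -2.6720, -4.3562)
step 4: θ'=-6.6062 (R=-1.1667) → pose (2.0790, -1.1589, -6.6062)
step 5: θ'=-7.1062 (R=3.0000) → pose (0.8317, -0.3541, -7.1062)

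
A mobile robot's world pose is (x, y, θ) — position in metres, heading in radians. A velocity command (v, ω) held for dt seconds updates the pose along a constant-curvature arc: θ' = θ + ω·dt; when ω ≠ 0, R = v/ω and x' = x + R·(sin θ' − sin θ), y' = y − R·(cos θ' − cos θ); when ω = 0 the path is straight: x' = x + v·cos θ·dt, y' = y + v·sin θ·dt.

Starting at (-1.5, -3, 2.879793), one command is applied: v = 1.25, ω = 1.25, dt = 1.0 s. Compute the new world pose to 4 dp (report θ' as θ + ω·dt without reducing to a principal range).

θ' = 2.8798 + 1.25·1.0 = 4.1298
R = v/ω = 1.25/1.25 = 1.0000
x' = -1.5 + 1.0000·(sin 4.1298 − sin 2.8798) = -2.5939
y' = -3 − 1.0000·(cos 4.1298 − cos 2.8798) = -3.4157

(-2.5939, -3.4157, 4.1298)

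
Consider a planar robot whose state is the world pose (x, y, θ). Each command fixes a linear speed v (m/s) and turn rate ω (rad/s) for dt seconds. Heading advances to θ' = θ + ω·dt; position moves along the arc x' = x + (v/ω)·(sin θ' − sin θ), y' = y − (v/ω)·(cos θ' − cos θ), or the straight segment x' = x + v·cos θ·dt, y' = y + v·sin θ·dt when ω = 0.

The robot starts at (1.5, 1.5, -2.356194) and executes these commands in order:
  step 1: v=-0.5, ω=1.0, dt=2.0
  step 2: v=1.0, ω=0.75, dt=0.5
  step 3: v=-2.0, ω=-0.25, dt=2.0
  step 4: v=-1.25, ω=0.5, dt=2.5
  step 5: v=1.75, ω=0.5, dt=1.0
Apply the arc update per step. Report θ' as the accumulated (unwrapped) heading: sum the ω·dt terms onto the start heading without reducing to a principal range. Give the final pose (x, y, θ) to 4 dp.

(-4.0295, 4.2011, 1.2688)

step 1: θ'=-0.3562 (R=-0.5000) → pose (1.3208, 2.3222, -0.3562)
step 2: θ'=0.0188 (R=1.3333) → pose (1.8108, 2.2387, 0.0188)
step 3: θ'=-0.4812 (R=8.0000) → pose (-2.0423, 3.1458, -0.4812)
step 4: θ'=0.7688 (R=-2.5000) → pose (-4.9376, 2.7265, 0.7688)
step 5: θ'=1.2688 (R=3.5000) → pose (-4.0295, 4.2011, 1.2688)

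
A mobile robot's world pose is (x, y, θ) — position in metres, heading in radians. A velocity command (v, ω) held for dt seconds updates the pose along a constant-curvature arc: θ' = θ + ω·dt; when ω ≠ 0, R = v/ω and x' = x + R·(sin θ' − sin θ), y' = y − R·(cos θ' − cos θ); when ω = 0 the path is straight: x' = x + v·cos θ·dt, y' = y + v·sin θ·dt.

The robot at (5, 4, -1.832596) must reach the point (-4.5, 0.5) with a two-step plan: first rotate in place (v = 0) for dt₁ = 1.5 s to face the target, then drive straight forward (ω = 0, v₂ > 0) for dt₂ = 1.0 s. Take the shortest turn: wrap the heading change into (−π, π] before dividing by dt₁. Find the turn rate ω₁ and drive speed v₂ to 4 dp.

ω₁ = -0.6373, v₂ = 10.1242

heading to target = atan2(0.5−4, -4.5−5) = -2.7886
Δθ = wrap(-2.7886 − -1.8326) = -0.9560; ω₁ = Δθ/dt₁ = -0.6373
distance = √((-4.5−5)² + (0.5−4)²) = 10.1242; v₂ = distance/dt₂ = 10.1242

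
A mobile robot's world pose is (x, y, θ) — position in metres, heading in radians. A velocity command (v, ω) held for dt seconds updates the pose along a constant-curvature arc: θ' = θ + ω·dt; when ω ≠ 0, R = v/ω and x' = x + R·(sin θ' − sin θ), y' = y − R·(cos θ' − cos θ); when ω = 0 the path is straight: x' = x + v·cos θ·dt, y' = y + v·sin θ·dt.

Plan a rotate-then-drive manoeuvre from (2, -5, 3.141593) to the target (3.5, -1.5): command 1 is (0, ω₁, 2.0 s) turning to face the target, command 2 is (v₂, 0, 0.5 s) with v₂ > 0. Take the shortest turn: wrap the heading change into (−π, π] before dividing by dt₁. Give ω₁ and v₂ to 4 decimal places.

heading to target = atan2(-1.5−-5, 3.5−2) = 1.1659
Δθ = wrap(1.1659 − 3.1416) = -1.9757; ω₁ = Δθ/dt₁ = -0.9878
distance = √((3.5−2)² + (-1.5−-5)²) = 3.8079; v₂ = distance/dt₂ = 7.6158

ω₁ = -0.9878, v₂ = 7.6158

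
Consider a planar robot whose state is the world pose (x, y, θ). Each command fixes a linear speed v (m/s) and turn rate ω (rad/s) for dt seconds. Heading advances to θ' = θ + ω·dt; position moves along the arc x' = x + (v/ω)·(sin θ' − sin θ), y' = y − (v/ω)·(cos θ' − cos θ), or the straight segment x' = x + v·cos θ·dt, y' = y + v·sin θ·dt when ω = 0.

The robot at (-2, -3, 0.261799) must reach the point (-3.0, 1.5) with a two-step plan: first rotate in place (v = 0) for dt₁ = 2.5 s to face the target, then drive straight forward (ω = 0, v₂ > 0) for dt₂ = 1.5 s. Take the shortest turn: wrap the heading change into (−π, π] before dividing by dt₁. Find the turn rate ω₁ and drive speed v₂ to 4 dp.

ω₁ = 0.6111, v₂ = 3.0732

heading to target = atan2(1.5−-3, -3−-2) = 1.7895
Δθ = wrap(1.7895 − 0.2618) = 1.5277; ω₁ = Δθ/dt₁ = 0.6111
distance = √((-3−-2)² + (1.5−-3)²) = 4.6098; v₂ = distance/dt₂ = 3.0732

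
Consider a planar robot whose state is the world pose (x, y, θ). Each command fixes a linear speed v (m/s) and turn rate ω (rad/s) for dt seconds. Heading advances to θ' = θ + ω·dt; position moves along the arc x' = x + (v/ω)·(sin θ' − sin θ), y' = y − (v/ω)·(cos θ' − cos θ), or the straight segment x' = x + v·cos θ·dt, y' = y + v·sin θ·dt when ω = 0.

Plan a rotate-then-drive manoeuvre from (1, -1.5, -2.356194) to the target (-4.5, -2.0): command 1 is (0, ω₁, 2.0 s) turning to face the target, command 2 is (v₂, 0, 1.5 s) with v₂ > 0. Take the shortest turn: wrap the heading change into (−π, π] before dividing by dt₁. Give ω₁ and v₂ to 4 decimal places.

ω₁ = -0.3474, v₂ = 3.6818

heading to target = atan2(-2−-1.5, -4.5−1) = -3.0509
Δθ = wrap(-3.0509 − -2.3562) = -0.6947; ω₁ = Δθ/dt₁ = -0.3474
distance = √((-4.5−1)² + (-2−-1.5)²) = 5.5227; v₂ = distance/dt₂ = 3.6818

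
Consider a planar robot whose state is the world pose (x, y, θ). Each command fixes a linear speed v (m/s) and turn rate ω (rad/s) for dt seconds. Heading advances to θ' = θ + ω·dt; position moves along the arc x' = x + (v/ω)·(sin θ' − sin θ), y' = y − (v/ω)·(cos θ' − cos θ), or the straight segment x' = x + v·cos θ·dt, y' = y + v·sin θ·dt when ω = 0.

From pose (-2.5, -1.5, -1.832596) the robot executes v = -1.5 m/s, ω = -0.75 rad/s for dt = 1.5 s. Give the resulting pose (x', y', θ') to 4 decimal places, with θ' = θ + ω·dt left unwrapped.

θ' = -1.8326 + -0.75·1.5 = -2.9576
R = v/ω = -1.5/-0.75 = 2.0000
x' = -2.5 + 2.0000·(sin -2.9576 − sin -1.8326) = -0.9341
y' = -1.5 − 2.0000·(cos -2.9576 − cos -1.8326) = -0.0514

(-0.9341, -0.0514, -2.9576)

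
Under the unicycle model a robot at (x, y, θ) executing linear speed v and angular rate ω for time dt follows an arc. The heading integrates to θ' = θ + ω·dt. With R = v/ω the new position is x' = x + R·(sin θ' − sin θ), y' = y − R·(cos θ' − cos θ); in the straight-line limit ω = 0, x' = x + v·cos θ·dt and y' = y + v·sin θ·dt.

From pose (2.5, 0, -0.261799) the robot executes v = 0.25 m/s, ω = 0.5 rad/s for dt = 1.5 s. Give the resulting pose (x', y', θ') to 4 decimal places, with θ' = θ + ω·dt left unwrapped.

θ' = -0.2618 + 0.5·1.5 = 0.4882
R = v/ω = 0.25/0.5 = 0.5000
x' = 2.5 + 0.5000·(sin 0.4882 − sin -0.2618) = 2.8639
y' = 0 − 0.5000·(cos 0.4882 − cos -0.2618) = 0.0414

(2.8639, 0.0414, 0.4882)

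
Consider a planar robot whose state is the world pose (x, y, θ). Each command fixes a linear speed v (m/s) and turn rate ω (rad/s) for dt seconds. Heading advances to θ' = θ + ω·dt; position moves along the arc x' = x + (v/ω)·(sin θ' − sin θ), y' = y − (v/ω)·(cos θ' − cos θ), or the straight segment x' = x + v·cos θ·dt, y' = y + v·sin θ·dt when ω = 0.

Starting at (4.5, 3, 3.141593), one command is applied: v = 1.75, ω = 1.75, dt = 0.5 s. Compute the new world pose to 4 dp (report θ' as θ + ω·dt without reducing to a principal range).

θ' = 3.1416 + 1.75·0.5 = 4.0166
R = v/ω = 1.75/1.75 = 1.0000
x' = 4.5 + 1.0000·(sin 4.0166 − sin 3.1416) = 3.7325
y' = 3 − 1.0000·(cos 4.0166 − cos 3.1416) = 2.6410

(3.7325, 2.6410, 4.0166)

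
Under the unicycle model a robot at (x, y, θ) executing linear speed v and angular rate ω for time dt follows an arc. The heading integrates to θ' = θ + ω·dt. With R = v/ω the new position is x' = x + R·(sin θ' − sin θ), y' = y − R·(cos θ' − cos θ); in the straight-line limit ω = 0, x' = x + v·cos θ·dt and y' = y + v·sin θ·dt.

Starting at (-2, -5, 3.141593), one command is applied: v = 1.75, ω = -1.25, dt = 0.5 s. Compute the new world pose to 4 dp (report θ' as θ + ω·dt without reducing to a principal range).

θ' = 3.1416 + -1.25·0.5 = 2.5166
R = v/ω = 1.75/-1.25 = -1.4000
x' = -2 + -1.4000·(sin 2.5166 − sin 3.1416) = -2.8191
y' = -5 − -1.4000·(cos 2.5166 − cos 3.1416) = -4.7353

(-2.8191, -4.7353, 2.5166)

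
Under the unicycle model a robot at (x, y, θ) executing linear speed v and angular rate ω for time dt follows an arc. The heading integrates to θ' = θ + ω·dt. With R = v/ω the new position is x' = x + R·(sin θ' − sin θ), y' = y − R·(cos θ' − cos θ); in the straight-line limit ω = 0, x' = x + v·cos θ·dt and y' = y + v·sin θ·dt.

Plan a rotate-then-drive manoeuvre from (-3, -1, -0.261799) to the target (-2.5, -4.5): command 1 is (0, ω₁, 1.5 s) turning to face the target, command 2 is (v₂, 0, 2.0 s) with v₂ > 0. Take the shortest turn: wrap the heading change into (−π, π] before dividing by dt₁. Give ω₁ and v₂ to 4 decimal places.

ω₁ = -0.7781, v₂ = 1.7678

heading to target = atan2(-4.5−-1, -2.5−-3) = -1.4289
Δθ = wrap(-1.4289 − -0.2618) = -1.1671; ω₁ = Δθ/dt₁ = -0.7781
distance = √((-2.5−-3)² + (-4.5−-1)²) = 3.5355; v₂ = distance/dt₂ = 1.7678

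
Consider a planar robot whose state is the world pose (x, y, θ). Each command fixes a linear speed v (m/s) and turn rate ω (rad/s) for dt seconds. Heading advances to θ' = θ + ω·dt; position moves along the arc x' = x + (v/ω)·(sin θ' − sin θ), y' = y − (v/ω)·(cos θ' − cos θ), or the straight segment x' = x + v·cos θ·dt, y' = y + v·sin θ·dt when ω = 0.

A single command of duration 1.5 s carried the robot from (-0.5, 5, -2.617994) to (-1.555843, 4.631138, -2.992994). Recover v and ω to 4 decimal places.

Δθ = -2.992994 − -2.617994 = -0.375000
ω = Δθ/dt = -0.375000/1.5 = -0.2500
R = Δx/(sin θ' − sin θ) = -3.0000
v = R·ω = -3.0000·-0.2500 = 0.7500

v = 0.7500, ω = -0.2500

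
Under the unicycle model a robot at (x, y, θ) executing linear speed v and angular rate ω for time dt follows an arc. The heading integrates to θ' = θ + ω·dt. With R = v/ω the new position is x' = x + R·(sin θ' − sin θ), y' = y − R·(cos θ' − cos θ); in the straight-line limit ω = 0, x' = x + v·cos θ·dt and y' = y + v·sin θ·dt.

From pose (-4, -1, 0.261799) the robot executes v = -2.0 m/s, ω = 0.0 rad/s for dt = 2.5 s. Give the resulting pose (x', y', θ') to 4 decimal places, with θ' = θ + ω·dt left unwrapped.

(-8.8296, -2.2941, 0.2618)

θ' = 0.2618 + 0.0·2.5 = 0.2618
ω = 0 → straight: x' = -4 + -2.0·cos(0.2618)·2.5 = -8.8296
y' = -1 + -2.0·sin(0.2618)·2.5 = -2.2941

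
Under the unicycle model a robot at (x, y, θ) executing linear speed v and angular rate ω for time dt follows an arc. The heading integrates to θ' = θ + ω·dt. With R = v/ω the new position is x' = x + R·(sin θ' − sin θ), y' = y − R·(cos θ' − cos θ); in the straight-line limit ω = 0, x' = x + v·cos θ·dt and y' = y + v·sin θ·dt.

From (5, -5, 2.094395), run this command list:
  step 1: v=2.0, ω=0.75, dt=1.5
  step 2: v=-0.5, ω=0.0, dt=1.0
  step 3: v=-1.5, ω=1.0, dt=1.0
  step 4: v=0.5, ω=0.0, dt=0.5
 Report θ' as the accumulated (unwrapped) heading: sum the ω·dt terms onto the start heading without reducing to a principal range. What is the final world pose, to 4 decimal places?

(4.0683, -3.0705, 4.2194)

step 1: θ'=3.2194 (R=2.6667) → pose (2.4833, -3.6747, 3.2194)
step 2: θ'=3.2194 (straight) → pose (2.9818, -3.6359, 3.2194)
step 3: θ'=4.2194 (R=-1.5000) → pose (4.1866, -2.8503, 4.2194)
step 4: θ'=4.2194 (straight) → pose (4.0683, -3.0705, 4.2194)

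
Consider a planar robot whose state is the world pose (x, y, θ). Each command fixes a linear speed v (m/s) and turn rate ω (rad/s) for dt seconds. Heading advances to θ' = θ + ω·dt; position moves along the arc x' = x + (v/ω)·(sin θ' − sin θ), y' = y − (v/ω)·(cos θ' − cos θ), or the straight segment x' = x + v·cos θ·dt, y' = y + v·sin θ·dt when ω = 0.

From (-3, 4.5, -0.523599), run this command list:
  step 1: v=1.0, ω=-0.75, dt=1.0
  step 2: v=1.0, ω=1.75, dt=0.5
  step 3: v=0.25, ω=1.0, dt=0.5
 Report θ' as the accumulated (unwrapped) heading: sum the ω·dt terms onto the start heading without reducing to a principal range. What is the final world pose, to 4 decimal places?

step 1: θ'=-1.2736 (R=-1.3333) → pose (-2.3918, 3.7358, -1.2736)
step 2: θ'=-0.3986 (R=0.5714) → pose (-2.0672, 3.3765, -0.3986)
step 3: θ'=0.1014 (R=0.2500) → pose (-1.9449, 3.3581, 0.1014)

(-1.9449, 3.3581, 0.1014)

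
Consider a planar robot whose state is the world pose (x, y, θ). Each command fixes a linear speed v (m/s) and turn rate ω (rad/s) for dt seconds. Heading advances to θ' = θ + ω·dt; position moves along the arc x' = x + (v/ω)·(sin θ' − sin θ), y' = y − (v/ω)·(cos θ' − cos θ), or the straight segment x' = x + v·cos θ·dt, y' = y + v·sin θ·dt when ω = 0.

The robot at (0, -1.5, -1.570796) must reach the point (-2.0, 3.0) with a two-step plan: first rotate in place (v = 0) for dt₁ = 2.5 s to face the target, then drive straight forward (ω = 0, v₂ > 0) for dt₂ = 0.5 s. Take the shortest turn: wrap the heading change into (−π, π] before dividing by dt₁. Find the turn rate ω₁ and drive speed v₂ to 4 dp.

ω₁ = -1.0893, v₂ = 9.8489

heading to target = atan2(3−-1.5, -2−0) = 1.9890
Δθ = wrap(1.9890 − -1.5708) = -2.7234; ω₁ = Δθ/dt₁ = -1.0893
distance = √((-2−0)² + (3−-1.5)²) = 4.9244; v₂ = distance/dt₂ = 9.8489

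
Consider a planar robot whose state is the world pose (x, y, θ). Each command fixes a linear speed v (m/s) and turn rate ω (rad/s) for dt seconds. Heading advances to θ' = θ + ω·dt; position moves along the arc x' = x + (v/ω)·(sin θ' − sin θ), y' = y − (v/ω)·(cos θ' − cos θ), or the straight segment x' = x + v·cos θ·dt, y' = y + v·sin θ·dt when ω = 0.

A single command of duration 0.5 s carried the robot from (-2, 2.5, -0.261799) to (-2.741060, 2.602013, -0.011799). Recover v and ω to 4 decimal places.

v = -1.5000, ω = 0.5000

Δθ = -0.011799 − -0.261799 = 0.250000
ω = Δθ/dt = 0.250000/0.5 = 0.5000
R = Δx/(sin θ' − sin θ) = -3.0000
v = R·ω = -3.0000·0.5000 = -1.5000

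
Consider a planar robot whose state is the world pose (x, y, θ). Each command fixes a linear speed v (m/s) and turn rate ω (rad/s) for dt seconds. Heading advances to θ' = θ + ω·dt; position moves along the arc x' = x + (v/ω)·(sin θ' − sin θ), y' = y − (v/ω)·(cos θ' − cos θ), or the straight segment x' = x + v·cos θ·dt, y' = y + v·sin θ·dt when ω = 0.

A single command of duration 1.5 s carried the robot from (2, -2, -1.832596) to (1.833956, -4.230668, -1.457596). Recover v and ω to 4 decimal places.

v = 1.5000, ω = 0.2500

Δθ = -1.457596 − -1.832596 = 0.375000
ω = Δθ/dt = 0.375000/1.5 = 0.2500
R = −Δy/(cos θ' − cos θ) = 6.0000
v = R·ω = 6.0000·0.2500 = 1.5000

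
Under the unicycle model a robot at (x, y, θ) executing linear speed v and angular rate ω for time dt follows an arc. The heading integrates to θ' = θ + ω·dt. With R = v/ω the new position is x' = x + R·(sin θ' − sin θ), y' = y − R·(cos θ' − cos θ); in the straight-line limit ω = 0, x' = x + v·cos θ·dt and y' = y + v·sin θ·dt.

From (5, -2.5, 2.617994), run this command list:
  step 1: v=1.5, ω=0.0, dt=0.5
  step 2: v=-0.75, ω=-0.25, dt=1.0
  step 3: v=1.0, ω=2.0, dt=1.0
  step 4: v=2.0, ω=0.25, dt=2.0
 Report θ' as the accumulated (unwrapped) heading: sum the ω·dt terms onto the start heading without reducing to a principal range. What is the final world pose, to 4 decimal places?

(3.7535, -6.7066, 4.8680)

step 1: θ'=2.6180 (straight) → pose (4.3505, -2.1250, 2.6180)
step 2: θ'=2.3680 (R=3.0000) → pose (4.9466, -2.5769, 2.3680)
step 3: θ'=4.3680 (R=0.5000) → pose (4.1266, -2.7658, 4.3680)
step 4: θ'=4.8680 (R=8.0000) → pose (3.7535, -6.7066, 4.8680)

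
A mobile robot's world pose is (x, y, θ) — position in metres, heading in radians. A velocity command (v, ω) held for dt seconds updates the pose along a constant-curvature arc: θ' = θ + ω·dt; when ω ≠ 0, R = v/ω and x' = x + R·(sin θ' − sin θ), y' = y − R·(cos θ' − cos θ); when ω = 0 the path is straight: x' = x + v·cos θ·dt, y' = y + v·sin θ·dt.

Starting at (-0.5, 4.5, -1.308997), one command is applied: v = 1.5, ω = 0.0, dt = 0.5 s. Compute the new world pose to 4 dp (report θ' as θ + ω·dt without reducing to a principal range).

θ' = -1.3090 + 0.0·0.5 = -1.3090
ω = 0 → straight: x' = -0.5 + 1.5·cos(-1.3090)·0.5 = -0.3059
y' = 4.5 + 1.5·sin(-1.3090)·0.5 = 3.7756

(-0.3059, 3.7756, -1.3090)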